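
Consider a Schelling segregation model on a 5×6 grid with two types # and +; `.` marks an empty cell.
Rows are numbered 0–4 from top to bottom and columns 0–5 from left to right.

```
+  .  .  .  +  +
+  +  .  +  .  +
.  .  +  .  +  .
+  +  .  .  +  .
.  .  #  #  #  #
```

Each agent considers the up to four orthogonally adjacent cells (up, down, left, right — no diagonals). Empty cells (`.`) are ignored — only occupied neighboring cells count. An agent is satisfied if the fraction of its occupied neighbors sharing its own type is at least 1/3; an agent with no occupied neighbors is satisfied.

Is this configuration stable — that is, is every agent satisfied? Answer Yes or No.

Yes

Row 0: (0,0)+ 1/1 ok · (0,4)+ 1/1 ok · (0,5)+ 2/2 ok
Row 1: (1,0)+ 2/2 ok · (1,1)+ 1/1 ok · (1,3)+ 0/0 ok · (1,5)+ 1/1 ok
Row 2: (2,2)+ 0/0 ok · (2,4)+ 1/1 ok
Row 3: (3,0)+ 1/1 ok · (3,1)+ 1/1 ok · (3,4)+ 1/2 ok
Row 4: (4,2)# 1/1 ok · (4,3)# 2/2 ok · (4,4)# 2/3 ok · (4,5)# 1/1 ok
All meet the threshold, so the configuration is stable.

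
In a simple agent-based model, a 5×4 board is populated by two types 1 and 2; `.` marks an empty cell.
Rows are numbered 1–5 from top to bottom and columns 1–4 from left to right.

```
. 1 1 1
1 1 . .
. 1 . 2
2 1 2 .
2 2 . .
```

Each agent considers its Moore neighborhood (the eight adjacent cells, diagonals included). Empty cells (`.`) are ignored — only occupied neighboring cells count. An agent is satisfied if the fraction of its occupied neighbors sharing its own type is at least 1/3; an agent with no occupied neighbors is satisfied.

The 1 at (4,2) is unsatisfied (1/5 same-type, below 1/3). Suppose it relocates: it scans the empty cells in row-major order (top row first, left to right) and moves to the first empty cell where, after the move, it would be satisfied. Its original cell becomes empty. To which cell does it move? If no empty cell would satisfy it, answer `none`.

Vacating (4,2). Empty cells in order:
  (1,1): 3/3 same-type → satisfied — stop here.

(1,1)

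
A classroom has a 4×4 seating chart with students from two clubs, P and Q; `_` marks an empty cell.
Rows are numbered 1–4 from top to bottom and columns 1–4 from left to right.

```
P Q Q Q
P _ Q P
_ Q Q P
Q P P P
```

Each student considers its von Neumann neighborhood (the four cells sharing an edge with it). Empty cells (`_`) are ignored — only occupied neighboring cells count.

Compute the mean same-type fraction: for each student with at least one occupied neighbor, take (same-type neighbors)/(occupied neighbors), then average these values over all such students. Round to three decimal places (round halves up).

0.583

(1,1)P 1/2
(1,2)Q 1/2
(1,3)Q 3/3
(1,4)Q 1/2
(2,1)P 1/1
(2,3)Q 2/3
(2,4)P 1/3
(3,2)Q 1/2
(3,3)Q 2/4
(3,4)P 2/3
(4,1)Q 0/1
(4,2)P 1/3
(4,3)P 2/3
(4,4)P 2/2
Sum over 14 students: 1/2 + 1/2 + 3/3 + 1/2 + 1/1 + 2/3 + 1/3 + 1/2 + 2/4 + 2/3 + 0/1 + 1/3 + 2/3 + 2/2 = 49/6; mean = 49/6 ÷ 14 = 7/12 = 0.583333… → 0.583.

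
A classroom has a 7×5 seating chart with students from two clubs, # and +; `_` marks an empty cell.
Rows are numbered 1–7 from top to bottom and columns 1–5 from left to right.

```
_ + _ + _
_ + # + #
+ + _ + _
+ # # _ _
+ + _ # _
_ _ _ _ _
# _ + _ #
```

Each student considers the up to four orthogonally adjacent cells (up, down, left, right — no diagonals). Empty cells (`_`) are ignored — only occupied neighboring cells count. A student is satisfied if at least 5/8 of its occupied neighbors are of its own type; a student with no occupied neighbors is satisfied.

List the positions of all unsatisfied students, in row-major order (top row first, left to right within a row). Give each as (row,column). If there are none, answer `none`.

(2,3), (2,4), (2,5), (4,2), (5,2)

Row 1: (1,2)+ 1/1 satisfied · (1,4)+ 1/1 satisfied
Row 2: (2,2)+ 2/3 satisfied · (2,3)# 0/2 not · (2,4)+ 2/4 not · (2,5)# 0/1 not
Row 3: (3,1)+ 2/2 satisfied · (3,2)+ 2/3 satisfied · (3,4)+ 1/1 satisfied
Row 4: (4,1)+ 2/3 satisfied · (4,2)# 1/4 not · (4,3)# 1/1 satisfied
Row 5: (5,1)+ 2/2 satisfied · (5,2)+ 1/2 not · (5,4)# 0/0 satisfied
Row 7: (7,1)# 0/0 satisfied · (7,3)+ 0/0 satisfied · (7,5)# 0/0 satisfied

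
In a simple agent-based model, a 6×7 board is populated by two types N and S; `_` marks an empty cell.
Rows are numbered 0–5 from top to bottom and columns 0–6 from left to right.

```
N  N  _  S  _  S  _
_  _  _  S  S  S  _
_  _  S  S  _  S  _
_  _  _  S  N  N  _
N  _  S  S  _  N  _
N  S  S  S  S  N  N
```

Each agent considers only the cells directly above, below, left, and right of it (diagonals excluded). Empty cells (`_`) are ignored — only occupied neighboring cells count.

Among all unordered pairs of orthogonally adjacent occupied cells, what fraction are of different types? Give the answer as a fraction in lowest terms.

4/25

Scan each occupied cell's neighbors to the right and below so each pair is counted once.
From row 0: 0 unlike of 3 pairs (running 0/3).
From row 1: 0 unlike of 4 pairs (running 0/7).
From row 2: 1 unlike of 3 pairs (running 1/10).
From row 3: 1 unlike of 4 pairs (running 2/14).
From row 4: 0 unlike of 5 pairs (running 2/19).
From row 5: 2 unlike of 6 pairs (running 4/25).
Total adjacent occupied pairs: 25; unlike-type pairs: 4.
4/25 is already in lowest terms.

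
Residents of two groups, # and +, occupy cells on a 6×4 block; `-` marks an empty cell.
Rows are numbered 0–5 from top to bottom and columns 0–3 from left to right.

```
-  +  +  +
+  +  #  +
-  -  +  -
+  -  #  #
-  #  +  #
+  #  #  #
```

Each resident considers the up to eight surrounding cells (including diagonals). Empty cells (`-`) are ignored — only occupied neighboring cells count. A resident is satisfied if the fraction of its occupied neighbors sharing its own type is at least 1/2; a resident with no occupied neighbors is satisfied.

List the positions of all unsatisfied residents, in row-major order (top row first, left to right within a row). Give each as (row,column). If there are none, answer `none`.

Row 0: (0,1)+ 3/4 ok · (0,2)+ 4/5 ok · (0,3)+ 2/3 ok
Row 1: (1,0)+ 2/2 ok · (1,1)+ 4/5 ok · (1,2)# 0/6 unhappy · (1,3)+ 3/4 ok
Row 2: (2,2)+ 2/5 unhappy
Row 3: (3,0)+ 0/1 unhappy · (3,2)# 3/5 ok · (3,3)# 2/4 ok
Row 4: (4,1)# 3/6 ok · (4,2)+ 0/7 unhappy · (4,3)# 4/5 ok
Row 5: (5,0)+ 0/2 unhappy · (5,1)# 2/4 ok · (5,2)# 4/5 ok · (5,3)# 2/3 ok

(1,2), (2,2), (3,0), (4,2), (5,0)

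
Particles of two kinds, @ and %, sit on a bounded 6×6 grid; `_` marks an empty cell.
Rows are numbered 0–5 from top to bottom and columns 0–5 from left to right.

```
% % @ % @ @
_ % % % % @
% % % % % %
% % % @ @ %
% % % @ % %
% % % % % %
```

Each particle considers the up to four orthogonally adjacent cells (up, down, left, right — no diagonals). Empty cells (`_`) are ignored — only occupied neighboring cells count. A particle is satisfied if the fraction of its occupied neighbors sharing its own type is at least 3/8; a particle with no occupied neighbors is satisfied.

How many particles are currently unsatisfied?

(0,0)% 1/1 ok
(0,1)% 2/3 ok
(0,2)@ 0/3 unhappy
(0,3)% 1/3 unhappy
(0,4)@ 1/3 unhappy
(0,5)@ 2/2 ok
(1,1)% 3/3 ok
(1,2)% 3/4 ok
(1,3)% 4/4 ok
(1,4)% 2/4 ok
(1,5)@ 1/3 unhappy
(2,0)% 2/2 ok
(2,1)% 4/4 ok
(2,2)% 4/4 ok
(2,3)% 3/4 ok
(2,4)% 3/4 ok
(2,5)% 2/3 ok
(3,0)% 3/3 ok
(3,1)% 4/4 ok
(3,2)% 3/4 ok
(3,3)@ 2/4 ok
(3,4)@ 1/4 unhappy
(3,5)% 2/3 ok
(4,0)% 3/3 ok
(4,1)% 4/4 ok
(4,2)% 3/4 ok
(4,3)@ 1/4 unhappy
(4,4)% 2/4 ok
(4,5)% 3/3 ok
(5,0)% 2/2 ok
(5,1)% 3/3 ok
(5,2)% 3/3 ok
(5,3)% 2/3 ok
(5,4)% 3/3 ok
(5,5)% 2/2 ok
Unsatisfied: (0,2), (0,3), (0,4), (1,5), (3,4), (4,3) — 6 in total.

6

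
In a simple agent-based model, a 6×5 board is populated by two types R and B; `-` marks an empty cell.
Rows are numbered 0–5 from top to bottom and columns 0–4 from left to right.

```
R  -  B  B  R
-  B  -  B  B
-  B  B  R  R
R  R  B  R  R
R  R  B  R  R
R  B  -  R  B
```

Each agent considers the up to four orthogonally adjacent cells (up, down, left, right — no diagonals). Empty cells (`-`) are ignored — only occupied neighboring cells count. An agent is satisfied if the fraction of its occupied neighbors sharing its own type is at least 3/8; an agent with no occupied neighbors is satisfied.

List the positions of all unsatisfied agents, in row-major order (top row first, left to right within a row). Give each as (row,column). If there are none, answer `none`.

(0,4), (1,4), (4,2), (5,1), (5,4)

Row 0: (0,0)R 0/0 satisfied · (0,2)B 1/1 satisfied · (0,3)B 2/3 satisfied · (0,4)R 0/2 not
Row 1: (1,1)B 1/1 satisfied · (1,3)B 2/3 satisfied · (1,4)B 1/3 not
Row 2: (2,1)B 2/3 satisfied · (2,2)B 2/3 satisfied · (2,3)R 2/4 satisfied · (2,4)R 2/3 satisfied
Row 3: (3,0)R 2/2 satisfied · (3,1)R 2/4 satisfied · (3,2)B 2/4 satisfied · (3,3)R 3/4 satisfied · (3,4)R 3/3 satisfied
Row 4: (4,0)R 3/3 satisfied · (4,1)R 2/4 satisfied · (4,2)B 1/3 not · (4,3)R 3/4 satisfied · (4,4)R 2/3 satisfied
Row 5: (5,0)R 1/2 satisfied · (5,1)B 0/2 not · (5,3)R 1/2 satisfied · (5,4)B 0/2 not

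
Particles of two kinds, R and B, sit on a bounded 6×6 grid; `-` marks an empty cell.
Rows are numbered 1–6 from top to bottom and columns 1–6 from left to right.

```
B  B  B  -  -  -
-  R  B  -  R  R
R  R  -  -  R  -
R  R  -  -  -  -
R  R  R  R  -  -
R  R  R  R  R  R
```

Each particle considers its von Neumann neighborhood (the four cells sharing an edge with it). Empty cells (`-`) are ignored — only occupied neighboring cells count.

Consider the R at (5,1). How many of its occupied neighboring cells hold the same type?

3

Occupied neighbors of (5,1): (4,1)=R, (6,1)=R, (5,2)=R.
Same type (R): 3 of 3.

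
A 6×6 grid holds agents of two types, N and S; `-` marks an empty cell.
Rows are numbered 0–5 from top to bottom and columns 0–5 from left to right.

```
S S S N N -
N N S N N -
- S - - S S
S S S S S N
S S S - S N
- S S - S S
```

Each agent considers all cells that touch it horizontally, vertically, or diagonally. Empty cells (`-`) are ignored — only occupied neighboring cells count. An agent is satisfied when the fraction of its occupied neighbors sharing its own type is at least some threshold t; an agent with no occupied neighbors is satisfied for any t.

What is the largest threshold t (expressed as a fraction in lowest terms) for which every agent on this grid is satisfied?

(0,0)S 1/3
(0,1)S 3/5
(0,2)S 2/5
(0,3)N 3/5
(0,4)N 3/3
(1,0)N 1/4
(1,1)N 1/6
(1,2)S 3/6
(1,3)N 3/6
(1,4)N 3/5
(2,1)S 4/6
(2,4)S 3/6
(2,5)S 2/4
(3,0)S 4/4
(3,1)S 6/6
(3,2)S 5/5
(3,3)S 5/5
(3,4)S 4/6
(3,5)N 1/5
(4,0)S 4/4
(4,1)S 7/7
(4,2)S 6/6
(4,4)S 4/6
(4,5)N 1/5
(5,1)S 4/4
(5,2)S 3/3
(5,4)S 2/3
(5,5)S 2/3
The smallest same-type fraction is 1/6 at (1,1), which reduces to 1/6. Any threshold above that leaves this agent unsatisfied.

1/6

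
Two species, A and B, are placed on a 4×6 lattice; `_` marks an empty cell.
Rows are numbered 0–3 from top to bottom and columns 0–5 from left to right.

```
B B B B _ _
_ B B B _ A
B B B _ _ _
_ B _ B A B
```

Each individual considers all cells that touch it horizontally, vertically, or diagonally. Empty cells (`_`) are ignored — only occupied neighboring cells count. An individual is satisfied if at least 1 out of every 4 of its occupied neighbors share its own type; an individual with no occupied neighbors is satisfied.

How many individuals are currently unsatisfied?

2

Row 0: (0,0)B 2/2 ✓ · (0,1)B 4/4 ✓ · (0,2)B 5/5 ✓ · (0,3)B 3/3 ✓
Row 1: (1,1)B 7/7 ✓ · (1,2)B 7/7 ✓ · (1,3)B 4/4 ✓ · (1,5)A 0/0 ✓
Row 2: (2,0)B 3/3 ✓ · (2,1)B 5/5 ✓ · (2,2)B 6/6 ✓
Row 3: (3,1)B 3/3 ✓ · (3,3)B 1/2 ✓ · (3,4)A 0/2 ✗ · (3,5)B 0/1 ✗
Unsatisfied: (3,4), (3,5) — 2 in total.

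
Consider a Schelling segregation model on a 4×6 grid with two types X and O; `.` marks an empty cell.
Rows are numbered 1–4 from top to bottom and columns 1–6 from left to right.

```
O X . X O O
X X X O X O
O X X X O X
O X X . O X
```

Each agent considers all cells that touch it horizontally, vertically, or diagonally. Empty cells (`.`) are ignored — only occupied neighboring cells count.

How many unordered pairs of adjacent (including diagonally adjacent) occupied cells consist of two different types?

26

Scan each occupied cell's neighbors to the right and below (and the two forward diagonals) so each pair is counted once.
Row 1: O(1,1)–X(1,2)≠ O(1,1)–X(2,1)≠ O(1,1)–X(2,2)≠ X(1,2)–X(2,2)= X(1,2)–X(2,3)= X(1,2)–X(2,1)= X(1,4)–O(1,5)≠ X(1,4)–O(2,4)≠ X(1,4)–X(2,5)= X(1,4)–X(2,3)= O(1,5)–O(1,6)= O(1,5)–X(2,5)≠ O(1,5)–O(2,6)= O(1,5)–O(2,4)= O(1,6)–O(2,6)= O(1,6)–X(2,5)≠  → 7/16 unlike.
Row 2: X(2,1)–X(2,2)= X(2,1)–O(3,1)≠ X(2,1)–X(3,2)= X(2,2)–X(2,3)= X(2,2)–X(3,2)= X(2,2)–X(3,3)= X(2,2)–O(3,1)≠ X(2,3)–O(2,4)≠ X(2,3)–X(3,3)= X(2,3)–X(3,4)= X(2,3)–X(3,2)= O(2,4)–X(2,5)≠ O(2,4)–X(3,4)≠ O(2,4)–O(3,5)= O(2,4)–X(3,3)≠ X(2,5)–O(2,6)≠ X(2,5)–O(3,5)≠ X(2,5)–X(3,6)= X(2,5)–X(3,4)= O(2,6)–X(3,6)≠ O(2,6)–O(3,5)=  → 9/21 unlike.
Row 3: O(3,1)–X(3,2)≠ O(3,1)–O(4,1)= O(3,1)–X(4,2)≠ X(3,2)–X(3,3)= X(3,2)–X(4,2)= X(3,2)–X(4,3)= X(3,2)–O(4,1)≠ X(3,3)–X(3,4)= X(3,3)–X(4,3)= X(3,3)–X(4,2)= X(3,4)–O(3,5)≠ X(3,4)–O(4,5)≠ X(3,4)–X(4,3)= O(3,5)–X(3,6)≠ O(3,5)–O(4,5)= O(3,5)–X(4,6)≠ X(3,6)–X(4,6)= X(3,6)–O(4,5)≠  → 8/18 unlike.
Row 4: O(4,1)–X(4,2)≠ X(4,2)–X(4,3)= O(4,5)–X(4,6)≠  → 2/3 unlike.
Total adjacent occupied pairs: 58; unlike-type pairs: 26.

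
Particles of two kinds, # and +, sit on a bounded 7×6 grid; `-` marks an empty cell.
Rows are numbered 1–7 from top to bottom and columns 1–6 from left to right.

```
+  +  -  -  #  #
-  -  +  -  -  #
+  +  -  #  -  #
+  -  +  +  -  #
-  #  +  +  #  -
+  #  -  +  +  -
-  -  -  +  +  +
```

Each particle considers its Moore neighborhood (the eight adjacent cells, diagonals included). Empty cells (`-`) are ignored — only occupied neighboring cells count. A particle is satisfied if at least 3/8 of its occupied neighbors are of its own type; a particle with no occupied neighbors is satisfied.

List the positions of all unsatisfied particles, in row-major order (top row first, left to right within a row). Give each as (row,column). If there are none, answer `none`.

(3,4), (5,2), (5,5), (6,1), (6,2)

Row 1: (1,1)+ 1/1 ✓ · (1,2)+ 2/2 ✓ · (1,5)# 2/2 ✓ · (1,6)# 2/2 ✓
Row 2: (2,3)+ 2/3 ✓ · (2,6)# 3/3 ✓
Row 3: (3,1)+ 2/2 ✓ · (3,2)+ 4/4 ✓ · (3,4)# 0/3 ✗ · (3,6)# 2/2 ✓
Row 4: (4,1)+ 2/3 ✓ · (4,3)+ 4/6 ✓ · (4,4)+ 3/5 ✓ · (4,6)# 2/2 ✓
Row 5: (5,2)# 1/5 ✗ · (5,3)+ 4/6 ✓ · (5,4)+ 5/6 ✓ · (5,5)# 1/5 ✗
Row 6: (6,1)+ 0/2 ✗ · (6,2)# 1/3 ✗ · (6,4)+ 5/6 ✓ · (6,5)+ 5/6 ✓
Row 7: (7,4)+ 3/3 ✓ · (7,5)+ 4/4 ✓ · (7,6)+ 2/2 ✓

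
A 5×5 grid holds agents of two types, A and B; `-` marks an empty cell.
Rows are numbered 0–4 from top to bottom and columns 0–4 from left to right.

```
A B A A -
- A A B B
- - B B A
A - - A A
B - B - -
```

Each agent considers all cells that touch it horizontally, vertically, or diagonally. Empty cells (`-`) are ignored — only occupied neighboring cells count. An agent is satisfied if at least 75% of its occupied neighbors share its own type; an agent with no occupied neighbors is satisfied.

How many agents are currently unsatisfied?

16

(0,0)A 1/2 ✗
(0,1)B 0/4 ✗
(0,2)A 3/5 ✗
(0,3)A 2/4 ✗
(1,1)A 3/5 ✗
(1,2)A 3/7 ✗
(1,3)B 3/7 ✗
(1,4)B 2/4 ✗
(2,2)B 2/5 ✗
(2,3)B 3/7 ✗
(2,4)A 2/5 ✗
(3,0)A 0/1 ✗
(3,3)A 2/5 ✗
(3,4)A 2/3 ✗
(4,0)B 0/1 ✗
(4,2)B 0/1 ✗
Unsatisfied: (0,0), (0,1), (0,2), (0,3), (1,1), (1,2), (1,3), (1,4), (2,2), (2,3), (2,4), (3,0), (3,3), (3,4), (4,0), (4,2) — 16 in total.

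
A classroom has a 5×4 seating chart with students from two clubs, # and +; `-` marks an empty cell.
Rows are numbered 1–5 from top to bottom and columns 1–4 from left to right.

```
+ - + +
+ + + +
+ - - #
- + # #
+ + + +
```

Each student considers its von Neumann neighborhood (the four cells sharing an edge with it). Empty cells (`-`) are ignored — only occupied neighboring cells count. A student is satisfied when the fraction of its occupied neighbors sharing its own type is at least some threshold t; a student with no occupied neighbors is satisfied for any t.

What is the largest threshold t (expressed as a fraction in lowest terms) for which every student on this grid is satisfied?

1/3

Row 1: (1,1)+ 1/1 · (1,3)+ 2/2 · (1,4)+ 2/2
Row 2: (2,1)+ 3/3 · (2,2)+ 2/2 · (2,3)+ 3/3 · (2,4)+ 2/3
Row 3: (3,1)+ 1/1 · (3,4)# 1/2
Row 4: (4,2)+ 1/2 · (4,3)# 1/3 · (4,4)# 2/3
Row 5: (5,1)+ 1/1 · (5,2)+ 3/3 · (5,3)+ 2/3 · (5,4)+ 1/2
The smallest same-type fraction is 1/3 at (4,3), which reduces to 1/3. Any threshold above that leaves this student unsatisfied.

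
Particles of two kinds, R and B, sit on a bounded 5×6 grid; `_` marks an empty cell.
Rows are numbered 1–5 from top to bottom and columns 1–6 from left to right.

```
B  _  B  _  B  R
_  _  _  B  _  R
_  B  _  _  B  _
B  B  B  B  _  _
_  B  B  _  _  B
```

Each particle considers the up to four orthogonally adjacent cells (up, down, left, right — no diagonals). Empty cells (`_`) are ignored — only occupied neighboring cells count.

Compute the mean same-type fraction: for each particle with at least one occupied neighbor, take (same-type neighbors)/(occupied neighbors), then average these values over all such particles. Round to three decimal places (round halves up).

0.850

(1,1)B — no occupied neighbors
(1,3)B — no occupied neighbors
(1,5)B 0/1
(1,6)R 1/2
(2,4)B — no occupied neighbors
(2,6)R 1/1
(3,2)B 1/1
(3,5)B — no occupied neighbors
(4,1)B 1/1
(4,2)B 4/4
(4,3)B 3/3
(4,4)B 1/1
(5,2)B 2/2
(5,3)B 2/2
(5,6)B — no occupied neighbors
Sum over 10 particles: 0/1 + 1/2 + 1/1 + 1/1 + 1/1 + 4/4 + 3/3 + 1/1 + 2/2 + 2/2 = 17/2; mean = 17/2 ÷ 10 = 17/20 = 0.85 → 0.850.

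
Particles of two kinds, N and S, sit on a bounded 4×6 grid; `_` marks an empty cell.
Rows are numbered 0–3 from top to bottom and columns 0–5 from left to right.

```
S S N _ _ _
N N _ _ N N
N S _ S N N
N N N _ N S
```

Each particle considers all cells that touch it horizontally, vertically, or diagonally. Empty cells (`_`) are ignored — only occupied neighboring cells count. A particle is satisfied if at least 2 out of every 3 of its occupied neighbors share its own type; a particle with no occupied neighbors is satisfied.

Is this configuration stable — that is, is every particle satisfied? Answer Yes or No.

No

Row 0: (0,0)S 1/3 ✗ · (0,1)S 1/4 ✗ · (0,2)N 1/2 ✗
Row 1: (1,0)N 2/5 ✗ · (1,1)N 3/6 ✗ · (1,4)N 3/4 ✓ · (1,5)N 3/3 ✓
Row 2: (2,0)N 4/5 ✓ · (2,1)S 0/6 ✗ · (2,3)S 0/4 ✗ · (2,4)N 4/6 ✓ · (2,5)N 4/5 ✓
Row 3: (3,0)N 2/3 ✓ · (3,1)N 3/4 ✓ · (3,2)N 1/3 ✗ · (3,4)N 2/4 ✗ · (3,5)S 0/3 ✗
For instance (0,0) has only 1/3 same-type neighbors, below 2/3.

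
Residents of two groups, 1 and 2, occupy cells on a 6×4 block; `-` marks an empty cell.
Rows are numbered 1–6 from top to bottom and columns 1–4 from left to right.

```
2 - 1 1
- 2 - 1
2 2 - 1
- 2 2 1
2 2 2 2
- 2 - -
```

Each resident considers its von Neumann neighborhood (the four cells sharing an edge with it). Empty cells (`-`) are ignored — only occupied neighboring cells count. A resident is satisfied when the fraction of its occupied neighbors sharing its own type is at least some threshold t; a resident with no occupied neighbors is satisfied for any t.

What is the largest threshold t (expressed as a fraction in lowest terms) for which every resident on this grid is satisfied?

Row 1: (1,1)2 — no occupied neighbors · (1,3)1 1/1 · (1,4)1 2/2
Row 2: (2,2)2 1/1 · (2,4)1 2/2
Row 3: (3,1)2 1/1 · (3,2)2 3/3 · (3,4)1 2/2
Row 4: (4,2)2 3/3 · (4,3)2 2/3 · (4,4)1 1/3
Row 5: (5,1)2 1/1 · (5,2)2 4/4 · (5,3)2 3/3 · (5,4)2 1/2
Row 6: (6,2)2 1/1
The smallest same-type fraction is 1/3 at (4,4), which reduces to 1/3. Any threshold above that leaves this resident unsatisfied.

1/3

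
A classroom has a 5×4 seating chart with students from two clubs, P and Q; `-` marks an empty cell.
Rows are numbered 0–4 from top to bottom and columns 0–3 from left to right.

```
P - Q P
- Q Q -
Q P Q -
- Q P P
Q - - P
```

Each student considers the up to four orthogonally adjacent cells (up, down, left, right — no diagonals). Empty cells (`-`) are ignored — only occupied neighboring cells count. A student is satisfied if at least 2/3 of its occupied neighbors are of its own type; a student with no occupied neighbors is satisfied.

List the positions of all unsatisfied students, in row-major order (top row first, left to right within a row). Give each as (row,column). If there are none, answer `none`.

Row 0: (0,0)P 0/0 ok · (0,2)Q 1/2 unhappy · (0,3)P 0/1 unhappy
Row 1: (1,1)Q 1/2 unhappy · (1,2)Q 3/3 ok
Row 2: (2,0)Q 0/1 unhappy · (2,1)P 0/4 unhappy · (2,2)Q 1/3 unhappy
Row 3: (3,1)Q 0/2 unhappy · (3,2)P 1/3 unhappy · (3,3)P 2/2 ok
Row 4: (4,0)Q 0/0 ok · (4,3)P 1/1 ok

(0,2), (0,3), (1,1), (2,0), (2,1), (2,2), (3,1), (3,2)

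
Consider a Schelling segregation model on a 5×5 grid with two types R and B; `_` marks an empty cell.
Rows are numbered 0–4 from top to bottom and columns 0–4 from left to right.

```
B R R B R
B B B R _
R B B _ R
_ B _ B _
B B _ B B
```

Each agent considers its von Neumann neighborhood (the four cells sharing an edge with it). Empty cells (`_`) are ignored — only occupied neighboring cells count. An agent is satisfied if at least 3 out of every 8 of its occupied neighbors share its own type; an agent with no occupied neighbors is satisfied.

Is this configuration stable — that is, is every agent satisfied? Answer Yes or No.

(0,0)B 1/2 satisfied
(0,1)R 1/3 not
(0,2)R 1/3 not
(0,3)B 0/3 not
(0,4)R 0/1 not
(1,0)B 2/3 satisfied
(1,1)B 3/4 satisfied
(1,2)B 2/4 satisfied
(1,3)R 0/2 not
(2,0)R 0/2 not
(2,1)B 3/4 satisfied
(2,2)B 2/2 satisfied
(2,4)R 0/0 satisfied
(3,1)B 2/2 satisfied
(3,3)B 1/1 satisfied
(4,0)B 1/1 satisfied
(4,1)B 2/2 satisfied
(4,3)B 2/2 satisfied
(4,4)B 1/1 satisfied
For instance (0,1) has only 1/3 same-type neighbors, below 3/8.

No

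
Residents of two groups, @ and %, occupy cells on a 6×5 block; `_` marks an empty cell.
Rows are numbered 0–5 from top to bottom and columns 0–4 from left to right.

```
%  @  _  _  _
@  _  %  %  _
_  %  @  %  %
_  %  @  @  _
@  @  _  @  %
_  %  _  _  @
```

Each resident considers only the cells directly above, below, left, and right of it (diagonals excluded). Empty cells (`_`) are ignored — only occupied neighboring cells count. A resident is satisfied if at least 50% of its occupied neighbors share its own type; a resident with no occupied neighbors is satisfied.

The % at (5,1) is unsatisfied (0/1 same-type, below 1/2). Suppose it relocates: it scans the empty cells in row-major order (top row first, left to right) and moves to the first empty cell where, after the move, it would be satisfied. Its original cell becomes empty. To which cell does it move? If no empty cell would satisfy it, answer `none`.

(0,2)

Vacating (5,1). Empty cells in order:
  (0,2): 1/2 same-type → satisfied — stop here.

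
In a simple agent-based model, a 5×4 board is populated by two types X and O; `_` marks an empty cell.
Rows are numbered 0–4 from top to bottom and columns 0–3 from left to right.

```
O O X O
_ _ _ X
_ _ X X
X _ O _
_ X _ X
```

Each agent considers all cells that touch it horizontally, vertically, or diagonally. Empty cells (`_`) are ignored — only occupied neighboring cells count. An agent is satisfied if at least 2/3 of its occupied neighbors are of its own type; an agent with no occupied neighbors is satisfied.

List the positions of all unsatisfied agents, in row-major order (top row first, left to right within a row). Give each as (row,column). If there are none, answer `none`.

(0,0)O 1/1 ✓
(0,1)O 1/2 ✗
(0,2)X 1/3 ✗
(0,3)O 0/2 ✗
(1,3)X 3/4 ✓
(2,2)X 2/3 ✓
(2,3)X 2/3 ✓
(3,0)X 1/1 ✓
(3,2)O 0/4 ✗
(4,1)X 1/2 ✗
(4,3)X 0/1 ✗

(0,1), (0,2), (0,3), (3,2), (4,1), (4,3)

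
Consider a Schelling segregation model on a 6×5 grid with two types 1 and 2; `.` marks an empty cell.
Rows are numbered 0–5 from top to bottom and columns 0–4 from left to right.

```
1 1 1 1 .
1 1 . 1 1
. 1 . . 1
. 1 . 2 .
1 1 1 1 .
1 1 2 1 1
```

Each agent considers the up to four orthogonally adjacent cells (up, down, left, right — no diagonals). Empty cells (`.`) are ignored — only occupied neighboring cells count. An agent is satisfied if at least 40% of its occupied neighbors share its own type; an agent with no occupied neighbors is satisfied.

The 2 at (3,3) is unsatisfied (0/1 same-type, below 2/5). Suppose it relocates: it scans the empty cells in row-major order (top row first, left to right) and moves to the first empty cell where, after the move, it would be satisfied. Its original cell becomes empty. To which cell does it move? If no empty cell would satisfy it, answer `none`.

Vacating (3,3). Empty cells in order:
  (0,4): 0/2 same-type → still unsatisfied.
  (1,2): 0/3 same-type → still unsatisfied.
  (2,0): 0/2 same-type → still unsatisfied.
  (2,2): 0/1 same-type → still unsatisfied.
  (2,3): 0/2 same-type → still unsatisfied.
  (3,0): 0/2 same-type → still unsatisfied.
  (3,2): 0/2 same-type → still unsatisfied.
  (3,4): 0/1 same-type → still unsatisfied.
  (4,4): 0/2 same-type → still unsatisfied.

none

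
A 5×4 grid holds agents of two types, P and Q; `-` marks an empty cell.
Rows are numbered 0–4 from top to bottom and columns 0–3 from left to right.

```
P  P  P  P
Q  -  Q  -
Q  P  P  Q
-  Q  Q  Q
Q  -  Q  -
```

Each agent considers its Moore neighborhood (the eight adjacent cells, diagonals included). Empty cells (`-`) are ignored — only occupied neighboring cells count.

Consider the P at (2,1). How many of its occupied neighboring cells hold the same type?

Occupied neighbors of (2,1): (1,0)=Q, (1,2)=Q, (2,0)=Q, (2,2)=P, (3,1)=Q, (3,2)=Q.
Same type (P): 1 of 6.

1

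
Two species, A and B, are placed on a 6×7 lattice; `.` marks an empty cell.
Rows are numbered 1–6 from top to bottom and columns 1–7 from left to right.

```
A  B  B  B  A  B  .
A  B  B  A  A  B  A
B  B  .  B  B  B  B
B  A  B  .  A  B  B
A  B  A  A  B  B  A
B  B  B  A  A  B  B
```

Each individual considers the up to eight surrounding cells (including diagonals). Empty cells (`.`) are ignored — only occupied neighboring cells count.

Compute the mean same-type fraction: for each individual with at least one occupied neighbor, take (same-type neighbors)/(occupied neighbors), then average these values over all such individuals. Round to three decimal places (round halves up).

0.496

Row 1: (1,1)A 1/3 · (1,2)B 3/5 · (1,3)B 4/5 · (1,4)B 2/5 · (1,5)A 2/5 · (1,6)B 1/4
Row 2: (2,1)A 1/5 · (2,2)B 5/7 · (2,3)B 6/7 · (2,4)A 2/7 · (2,5)A 2/8 · (2,6)B 4/7 · (2,7)A 0/4
Row 3: (3,1)B 3/5 · (3,2)B 5/7 · (3,4)B 3/6 · (3,5)B 4/7 · (3,6)B 5/8 · (3,7)B 4/5
Row 4: (4,1)B 3/5 · (4,2)A 2/7 · (4,3)B 3/6 · (4,5)A 1/7 · (4,6)B 6/8 · (4,7)B 4/5
Row 5: (5,1)A 1/5 · (5,2)B 5/8 · (5,3)A 3/7 · (5,4)A 4/7 · (5,5)B 3/7 · (5,6)B 5/8 · (5,7)A 0/5
Row 6: (6,1)B 2/3 · (6,2)B 3/5 · (6,3)B 2/5 · (6,4)A 3/5 · (6,5)A 2/5 · (6,6)B 3/5 · (6,7)B 2/3
Sum over 39 individuals: 1/3 + 3/5 + 4/5 + 2/5 + 2/5 + 1/4 + 1/5 + 5/7 + 6/7 + 2/7 + 2/8 + 4/7 + 0/4 + 3/5 + 5/7 + 3/6 + 4/7 + 5/8 + 4/5 + 3/5 + 2/7 + 3/6 + 1/7 + 6/8 + 4/5 + 1/5 + 5/8 + 3/7 + 4/7 + 3/7 + 5/8 + 0/5 + 2/3 + 3/5 + 2/5 + 3/5 + 2/5 + 3/5 + 2/3 = 3253/168; mean = 3253/168 ÷ 39 = 3253/6552 = 0.496489… → 0.496.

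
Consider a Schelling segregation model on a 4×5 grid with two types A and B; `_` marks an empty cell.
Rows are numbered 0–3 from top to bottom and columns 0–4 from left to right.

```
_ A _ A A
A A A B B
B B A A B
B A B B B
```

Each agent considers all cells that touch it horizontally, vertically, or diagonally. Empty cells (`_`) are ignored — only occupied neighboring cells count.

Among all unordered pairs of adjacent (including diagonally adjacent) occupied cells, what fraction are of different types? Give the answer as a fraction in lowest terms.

Scan each occupied cell's neighbors to the right and below (and the two forward diagonals) so each pair is counted once.
Row 0: A(0,1)–A(1,1)= A(0,1)–A(1,2)= A(0,1)–A(1,0)= A(0,3)–A(0,4)= A(0,3)–B(1,3)≠ A(0,3)–B(1,4)≠ A(0,3)–A(1,2)= A(0,4)–B(1,4)≠ A(0,4)–B(1,3)≠  → 4/9 unlike.
Row 1: A(1,0)–A(1,1)= A(1,0)–B(2,0)≠ A(1,0)–B(2,1)≠ A(1,1)–A(1,2)= A(1,1)–B(2,1)≠ A(1,1)–A(2,2)= A(1,1)–B(2,0)≠ A(1,2)–B(1,3)≠ A(1,2)–A(2,2)= A(1,2)–A(2,3)= A(1,2)–B(2,1)≠ B(1,3)–B(1,4)= B(1,3)–A(2,3)≠ B(1,3)–B(2,4)= B(1,3)–A(2,2)≠ B(1,4)–B(2,4)= B(1,4)–A(2,3)≠  → 9/17 unlike.
Row 2: B(2,0)–B(2,1)= B(2,0)–B(3,0)= B(2,0)–A(3,1)≠ B(2,1)–A(2,2)≠ B(2,1)–A(3,1)≠ B(2,1)–B(3,2)= B(2,1)–B(3,0)= A(2,2)–A(2,3)= A(2,2)–B(3,2)≠ A(2,2)–B(3,3)≠ A(2,2)–A(3,1)= A(2,3)–B(2,4)≠ A(2,3)–B(3,3)≠ A(2,3)–B(3,4)≠ A(2,3)–B(3,2)≠ B(2,4)–B(3,4)= B(2,4)–B(3,3)=  → 9/17 unlike.
Row 3: B(3,0)–A(3,1)≠ A(3,1)–B(3,2)≠ B(3,2)–B(3,3)= B(3,3)–B(3,4)=  → 2/4 unlike.
Total adjacent occupied pairs: 47; unlike-type pairs: 24.
24/47 is already in lowest terms.

24/47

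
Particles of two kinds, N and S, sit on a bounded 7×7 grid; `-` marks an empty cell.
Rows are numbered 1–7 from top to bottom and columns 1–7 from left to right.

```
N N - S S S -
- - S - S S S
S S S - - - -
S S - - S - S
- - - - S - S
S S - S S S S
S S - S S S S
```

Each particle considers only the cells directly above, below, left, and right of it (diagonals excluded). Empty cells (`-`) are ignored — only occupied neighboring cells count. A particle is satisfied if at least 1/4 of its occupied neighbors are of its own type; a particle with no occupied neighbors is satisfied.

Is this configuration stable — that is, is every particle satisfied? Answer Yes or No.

(1,1)N 1/1 satisfied
(1,2)N 1/1 satisfied
(1,4)S 1/1 satisfied
(1,5)S 3/3 satisfied
(1,6)S 2/2 satisfied
(2,3)S 1/1 satisfied
(2,5)S 2/2 satisfied
(2,6)S 3/3 satisfied
(2,7)S 1/1 satisfied
(3,1)S 2/2 satisfied
(3,2)S 3/3 satisfied
(3,3)S 2/2 satisfied
(4,1)S 2/2 satisfied
(4,2)S 2/2 satisfied
(4,5)S 1/1 satisfied
(4,7)S 1/1 satisfied
(5,5)S 2/2 satisfied
(5,7)S 2/2 satisfied
(6,1)S 2/2 satisfied
(6,2)S 2/2 satisfied
(6,4)S 2/2 satisfied
(6,5)S 4/4 satisfied
(6,6)S 3/3 satisfied
(6,7)S 3/3 satisfied
(7,1)S 2/2 satisfied
(7,2)S 2/2 satisfied
(7,4)S 2/2 satisfied
(7,5)S 3/3 satisfied
(7,6)S 3/3 satisfied
(7,7)S 2/2 satisfied
All meet the threshold, so the configuration is stable.

Yes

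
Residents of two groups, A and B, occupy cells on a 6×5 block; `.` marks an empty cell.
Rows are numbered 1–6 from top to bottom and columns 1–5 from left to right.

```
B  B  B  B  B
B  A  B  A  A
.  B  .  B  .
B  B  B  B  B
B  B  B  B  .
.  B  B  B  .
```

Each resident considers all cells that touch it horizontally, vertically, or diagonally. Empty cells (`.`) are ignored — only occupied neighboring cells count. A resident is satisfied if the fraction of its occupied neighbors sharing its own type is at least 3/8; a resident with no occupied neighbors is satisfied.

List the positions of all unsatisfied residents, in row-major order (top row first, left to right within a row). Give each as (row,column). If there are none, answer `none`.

(1,5), (2,2), (2,4), (2,5)

(1,1)B 2/3 satisfied
(1,2)B 4/5 satisfied
(1,3)B 3/5 satisfied
(1,4)B 3/5 satisfied
(1,5)B 1/3 not
(2,1)B 3/4 satisfied
(2,2)A 0/6 not
(2,3)B 5/7 satisfied
(2,4)A 1/6 not
(2,5)A 1/4 not
(3,2)B 5/6 satisfied
(3,4)B 4/6 satisfied
(4,1)B 4/4 satisfied
(4,2)B 6/6 satisfied
(4,3)B 7/7 satisfied
(4,4)B 5/5 satisfied
(4,5)B 3/3 satisfied
(5,1)B 4/4 satisfied
(5,2)B 7/7 satisfied
(5,3)B 8/8 satisfied
(5,4)B 6/6 satisfied
(6,2)B 4/4 satisfied
(6,3)B 5/5 satisfied
(6,4)B 3/3 satisfied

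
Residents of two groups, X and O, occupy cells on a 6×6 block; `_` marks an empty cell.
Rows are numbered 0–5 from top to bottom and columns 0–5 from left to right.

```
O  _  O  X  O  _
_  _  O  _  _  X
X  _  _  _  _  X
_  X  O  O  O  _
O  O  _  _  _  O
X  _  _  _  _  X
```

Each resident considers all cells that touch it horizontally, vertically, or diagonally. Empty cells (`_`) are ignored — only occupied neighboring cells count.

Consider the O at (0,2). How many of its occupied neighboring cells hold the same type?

Occupied neighbors of (0,2): (0,3)=X, (1,2)=O.
Same type (O): 1 of 2.

1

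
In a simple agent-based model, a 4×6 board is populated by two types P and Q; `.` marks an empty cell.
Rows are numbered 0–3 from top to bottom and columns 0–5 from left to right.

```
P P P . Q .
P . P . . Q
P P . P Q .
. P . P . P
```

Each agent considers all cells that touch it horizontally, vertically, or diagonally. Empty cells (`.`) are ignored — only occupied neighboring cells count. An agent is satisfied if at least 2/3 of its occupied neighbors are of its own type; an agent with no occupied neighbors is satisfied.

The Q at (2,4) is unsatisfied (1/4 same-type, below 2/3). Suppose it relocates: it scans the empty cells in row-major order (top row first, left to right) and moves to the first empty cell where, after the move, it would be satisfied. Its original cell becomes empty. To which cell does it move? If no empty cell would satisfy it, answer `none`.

(0,5)

Vacating (2,4). Empty cells in order:
  (0,3): 1/3 same-type → still unsatisfied.
  (0,5): 2/2 same-type → satisfied — stop here.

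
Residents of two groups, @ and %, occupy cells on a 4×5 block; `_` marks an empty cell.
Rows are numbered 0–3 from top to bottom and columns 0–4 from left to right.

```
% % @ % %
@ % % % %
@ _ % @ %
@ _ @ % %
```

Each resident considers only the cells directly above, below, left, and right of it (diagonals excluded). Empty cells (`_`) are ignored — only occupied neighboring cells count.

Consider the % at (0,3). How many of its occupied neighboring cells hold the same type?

2

Occupied neighbors of (0,3): (1,3)=%, (0,2)=@, (0,4)=%.
Same type (%): 2 of 3.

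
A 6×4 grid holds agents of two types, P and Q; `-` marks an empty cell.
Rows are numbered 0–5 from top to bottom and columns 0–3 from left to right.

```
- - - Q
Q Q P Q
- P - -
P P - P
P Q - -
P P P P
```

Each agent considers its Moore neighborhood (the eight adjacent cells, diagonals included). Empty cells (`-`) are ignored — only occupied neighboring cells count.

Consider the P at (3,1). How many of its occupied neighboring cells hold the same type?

Occupied neighbors of (3,1): (2,1)=P, (3,0)=P, (4,0)=P, (4,1)=Q.
Same type (P): 3 of 4.

3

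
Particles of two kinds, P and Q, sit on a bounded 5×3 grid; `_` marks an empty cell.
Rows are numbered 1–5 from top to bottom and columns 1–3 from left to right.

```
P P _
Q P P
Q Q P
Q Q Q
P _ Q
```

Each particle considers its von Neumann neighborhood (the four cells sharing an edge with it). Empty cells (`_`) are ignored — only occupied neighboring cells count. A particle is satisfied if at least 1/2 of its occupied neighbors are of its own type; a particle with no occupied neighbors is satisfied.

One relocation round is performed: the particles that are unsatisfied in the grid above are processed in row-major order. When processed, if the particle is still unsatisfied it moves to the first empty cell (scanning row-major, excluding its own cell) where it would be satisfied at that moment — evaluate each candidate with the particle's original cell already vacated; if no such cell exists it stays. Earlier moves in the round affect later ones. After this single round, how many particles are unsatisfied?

0

Initially unsatisfied (in order): (2,1), (3,3), (5,1).
  (2,1) → (5,2).
  (3,3) → (1,3).
  (5,1) → (2,1).
Resulting grid:
P P P
P P P
Q Q _
Q Q Q
_ Q Q
All satisfied now.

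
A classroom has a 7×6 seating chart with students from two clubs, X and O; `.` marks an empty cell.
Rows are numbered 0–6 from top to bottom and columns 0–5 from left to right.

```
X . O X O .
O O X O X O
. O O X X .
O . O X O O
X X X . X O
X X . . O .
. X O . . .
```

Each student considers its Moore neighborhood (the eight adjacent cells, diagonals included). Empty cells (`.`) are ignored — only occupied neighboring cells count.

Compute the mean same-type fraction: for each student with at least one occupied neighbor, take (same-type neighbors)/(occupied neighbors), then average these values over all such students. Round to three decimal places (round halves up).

0.509

Row 0: (0,0)X 0/2 · (0,2)O 2/4 · (0,3)X 2/5 · (0,4)O 2/4
Row 1: (1,0)O 2/3 · (1,1)O 4/6 · (1,2)X 2/7 · (1,3)O 3/8 · (1,4)X 3/6 · (1,5)O 1/3
Row 2: (2,1)O 5/6 · (2,2)O 4/7 · (2,3)X 4/8 · (2,4)X 3/7
Row 3: (3,0)O 1/3 · (3,2)O 2/6 · (3,3)X 4/7 · (3,4)O 2/6 · (3,5)O 2/4
Row 4: (4,0)X 3/4 · (4,1)X 4/6 · (4,2)X 3/4 · (4,4)X 1/5 · (4,5)O 3/4
Row 5: (5,0)X 4/4 · (5,1)X 5/6 · (5,4)O 1/2
Row 6: (6,1)X 2/3 · (6,2)O 0/2
Sum over 29 students: 0/2 + 2/4 + 2/5 + 2/4 + 2/3 + 4/6 + 2/7 + 3/8 + 3/6 + 1/3 + 5/6 + 4/7 + 4/8 + 3/7 + 1/3 + 2/6 + 4/7 + 2/6 + 2/4 + 3/4 + 4/6 + 3/4 + 1/5 + 3/4 + 4/4 + 5/6 + 1/2 + 2/3 + 0/2 = 12389/840; mean = 12389/840 ÷ 29 = 12389/24360 = 0.508579… → 0.509.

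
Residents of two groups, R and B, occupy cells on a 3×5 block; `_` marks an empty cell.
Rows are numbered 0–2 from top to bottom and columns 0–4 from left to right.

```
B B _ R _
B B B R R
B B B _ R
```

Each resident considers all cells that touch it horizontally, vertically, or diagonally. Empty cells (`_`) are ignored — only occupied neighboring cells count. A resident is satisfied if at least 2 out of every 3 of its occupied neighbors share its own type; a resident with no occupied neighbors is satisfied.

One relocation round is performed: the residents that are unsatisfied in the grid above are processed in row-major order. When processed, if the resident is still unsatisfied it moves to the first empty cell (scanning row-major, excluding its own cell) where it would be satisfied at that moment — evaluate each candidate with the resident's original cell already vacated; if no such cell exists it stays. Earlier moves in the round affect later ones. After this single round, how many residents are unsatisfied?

Initially unsatisfied (in order): (1,3).
  (1,3) → (0,4).
Resulting grid:
B B _ R R
B B B _ R
B B B _ R
All satisfied now.

0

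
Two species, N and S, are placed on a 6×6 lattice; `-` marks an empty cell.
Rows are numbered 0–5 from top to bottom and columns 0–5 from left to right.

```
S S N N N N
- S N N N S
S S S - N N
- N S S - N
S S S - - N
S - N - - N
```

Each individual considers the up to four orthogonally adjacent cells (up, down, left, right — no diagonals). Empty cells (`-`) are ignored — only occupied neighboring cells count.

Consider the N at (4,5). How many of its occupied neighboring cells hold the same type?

2

Occupied neighbors of (4,5): (3,5)=N, (5,5)=N.
Same type (N): 2 of 2.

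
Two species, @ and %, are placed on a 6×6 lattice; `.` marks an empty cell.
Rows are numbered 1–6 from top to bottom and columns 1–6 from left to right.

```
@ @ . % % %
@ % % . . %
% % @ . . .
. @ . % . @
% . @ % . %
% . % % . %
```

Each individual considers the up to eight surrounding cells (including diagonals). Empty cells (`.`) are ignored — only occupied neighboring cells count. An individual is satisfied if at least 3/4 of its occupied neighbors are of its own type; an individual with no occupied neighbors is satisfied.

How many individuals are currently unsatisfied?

(1,1)@ 2/3 not
(1,2)@ 2/4 not
(1,4)% 2/2 satisfied
(1,5)% 3/3 satisfied
(1,6)% 2/2 satisfied
(2,1)@ 2/5 not
(2,2)% 3/7 not
(2,3)% 3/5 not
(2,6)% 2/2 satisfied
(3,1)% 2/4 not
(3,2)% 3/6 not
(3,3)@ 1/5 not
(4,2)@ 2/5 not
(4,4)% 1/3 not
(4,6)@ 0/1 not
(5,1)% 1/2 not
(5,3)@ 1/5 not
(5,4)% 3/4 satisfied
(5,6)% 1/2 not
(6,1)% 1/1 satisfied
(6,3)% 2/3 not
(6,4)% 2/3 not
(6,6)% 1/1 satisfied
Unsatisfied: (1,1), (1,2), (2,1), (2,2), (2,3), (3,1), (3,2), (3,3), (4,2), (4,4), (4,6), (5,1), (5,3), (5,6), (6,3), (6,4) — 16 in total.

16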